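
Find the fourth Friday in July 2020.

July 1, 2020 is a Wednesday.
The first Friday is therefore July 3 (2 days later).
The fourth Friday is 3 + 3×7 = July 24.

July 24, 2020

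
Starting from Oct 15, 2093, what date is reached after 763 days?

+365 (one year) → Oct 15, 2094 (398 left).
Oct has 31 days: +17 → Nov 1, 2094 (381 left).
Nov has 30 days: +30 → Dec 1, 2094 (351 left).
Dec has 31 days: +31 → Jan 1, 2095 (320 left).
Jan has 31 days: +31 → Feb 1, 2095 (289 left).
Feb has 28 days: +28 → Mar 1, 2095 (261 left).
Mar has 31 days: +31 → Apr 1, 2095 (230 left).
Apr has 30 days: +30 → May 1, 2095 (200 left).
May has 31 days: +31 → Jun 1, 2095 (169 left).
Jun has 30 days: +30 → Jul 1, 2095 (139 left).
Jul has 31 days: +31 → Aug 1, 2095 (108 left).
Aug has 31 days: +31 → Sep 1, 2095 (77 left).
Sep has 30 days: +30 → Oct 1, 2095 (47 left).
Oct has 31 days: +31 → Nov 1, 2095 (16 left).
+16 → Nov 17, 2095.

November 17, 2095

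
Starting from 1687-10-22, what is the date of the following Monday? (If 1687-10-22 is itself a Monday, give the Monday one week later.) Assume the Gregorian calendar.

Oct 22, 1687 is a Wednesday.
From Wednesday to the next Monday is 5 days.
Oct 22, 1687 + 5 = Oct 27, 1687.

October 27, 1687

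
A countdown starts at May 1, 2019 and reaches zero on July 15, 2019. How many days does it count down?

May 1, 2019 → Jun 1, 2019: 31 days (May has 31).
Jun 1, 2019 → Jul 1, 2019: 30 days (June has 30).
Jul 1, 2019 → Jul 15, 2019: 14 days.
Total: 75 days.

75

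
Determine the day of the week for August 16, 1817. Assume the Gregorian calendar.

Saturday

Doomsday rule: the anchor day for the 1800s is Friday. For year 17: 17÷12 = 1 r 5, and 5÷4 = 1, so 1+5+1 = 7.
Friday + 7 ≡ Friday — that's 1817's doomsday.
In August the doomsday date is Aug 8.
Aug 16 is 8 days after Aug 8; 8 mod 7 = 1, so Friday + 1 = Saturday.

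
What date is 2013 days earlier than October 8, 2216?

−366 (one year; includes Feb 29, 2216) → Oct 8, 2215 (1647 left).
−365 (one year) → Oct 8, 2214 (1282 left).
−365 (one year) → Oct 8, 2213 (917 left).
−365 (one year) → Oct 8, 2212 (552 left).
−366 (one year; includes Feb 29, 2212) → Oct 8, 2211 (186 left).
−8 → Sep 30, 2211 (end of Sep, 30 days; 178 left).
−30 → Aug 31, 2211 (end of Aug, 31 days; 148 left).
−31 → Jul 31, 2211 (end of Jul, 31 days; 117 left).
−31 → Jun 30, 2211 (end of Jun, 30 days; 86 left).
−30 → May 31, 2211 (end of May, 31 days; 56 left).
−31 → Apr 30, 2211 (end of Apr, 30 days; 25 left).
−25 → Apr 5, 2211.

April 5, 2211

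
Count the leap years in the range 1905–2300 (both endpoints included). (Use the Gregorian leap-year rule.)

96

Multiples of 4 in [1905,2300]: 99.
Of those, multiples of 100: 4 (not leap unless ÷400).
Multiples of 400: 1.
Leap years = 99 − 4 + 1 = 96.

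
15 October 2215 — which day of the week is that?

Doomsday rule: the anchor day for the 2200s is Friday. For year 15: 15÷12 = 1 r 3, and 3÷4 = 0, so 1+3+0 = 4.
Friday + 4 ≡ Tuesday — that's 2215's doomsday.
In October the doomsday date is Oct 10.
Oct 15 is 5 days after Oct 10; 5 mod 7 = 5, so Tuesday + 5 = Sunday.

Sunday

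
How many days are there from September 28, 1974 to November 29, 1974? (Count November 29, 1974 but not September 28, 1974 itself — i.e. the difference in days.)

62

Sep 28, 1974 → Oct 28, 1974: 30 days (September has 30).
Oct 28, 1974 → Nov 28, 1974: 31 days (October has 31).
Nov 28, 1974 → Nov 29, 1974: 1 days.
Total: 62 days.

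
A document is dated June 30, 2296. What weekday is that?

Doomsday rule: the anchor day for the 2200s is Friday. For year 96: 96÷12 = 8 r 0, and 0÷4 = 0, so 8+0+0 = 8.
Friday + 8 ≡ Saturday — that's 2296's doomsday.
In June the doomsday date is Jun 6.
Jun 30 is 24 days after Jun 6; 24 mod 7 = 3, so Saturday + 3 = Tuesday.

Tuesday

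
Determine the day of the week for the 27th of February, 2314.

Friday

Doomsday rule: the anchor day for the 2300s is Wednesday. For year 14: 14÷12 = 1 r 2, and 2÷4 = 0, so 1+2+0 = 3.
Wednesday + 3 ≡ Saturday — that's 2314's doomsday.
In February the doomsday date is Feb 28 (2314 is not a leap year).
Feb 27 is 1 day before Feb 28; 1 mod 7 = 1, so Saturday − 1 = Friday.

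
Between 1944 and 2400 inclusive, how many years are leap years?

112

Multiples of 4 in [1944,2400]: 115.
Of those, multiples of 100: 5 (not leap unless ÷400).
Multiples of 400: 2.
Leap years = 115 − 5 + 2 = 112.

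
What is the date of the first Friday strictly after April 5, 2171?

April 12, 2171

Apr 5, 2171 is a Friday.
From Friday to the next Friday is 7 days.
Apr 5, 2171 + 7 = Apr 12, 2171.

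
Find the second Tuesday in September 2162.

September 14, 2162

September 1, 2162 is a Wednesday.
The first Tuesday is therefore September 7 (6 days later).
The second Tuesday is 7 + 1×7 = September 14.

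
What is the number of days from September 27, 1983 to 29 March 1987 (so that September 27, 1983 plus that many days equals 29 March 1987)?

1279

Sep 27, 1983 → Sep 27, 1984: 366 days (Feb 29, 1984 is in that span).
Sep 27, 1984 → Sep 27, 1985: 365 days.
Sep 27, 1985 → Sep 27, 1986: 365 days.
Sep 27, 1986 → Oct 27, 1986: 30 days (September has 30).
Oct 27, 1986 → Nov 27, 1986: 31 days (October has 31).
Nov 27, 1986 → Dec 27, 1986: 30 days (November has 30).
Dec 27, 1986 → Jan 27, 1987: 31 days (December has 31).
Jan 27, 1987 → Feb 27, 1987: 31 days (January has 31).
Feb 27, 1987 → Mar 27, 1987: 28 days (February has 28).
Mar 27, 1987 → Mar 29, 1987: 2 days.
Total: 1279 days.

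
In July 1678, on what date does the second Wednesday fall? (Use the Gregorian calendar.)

July 1, 1678 is a Friday.
The first Wednesday is therefore July 6 (5 days later).
The second Wednesday is 6 + 1×7 = July 13.

July 13, 1678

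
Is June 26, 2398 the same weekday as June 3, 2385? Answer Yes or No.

No

From Jun 3, 2385 to Jun 26, 2398 is 4771 days.
4771 mod 7 = 4, so they are different weekdays.
(Jun 3, 2385 is a Monday; Jun 26, 2398 is a Friday.)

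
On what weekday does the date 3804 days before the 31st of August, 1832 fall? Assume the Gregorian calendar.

Tuesday

First find the weekday of Aug 31, 1832. Doomsday rule: the anchor day for the 1800s is Friday. For year 32: 32÷12 = 2 r 8, and 8÷4 = 2, so 2+8+2 = 12.
Friday + 12 ≡ Wednesday — that's 1832's doomsday.
In August the doomsday date is Aug 8.
Aug 31 is 23 days after Aug 8; 23 mod 7 = 2, so Wednesday + 2 = Friday.
3804 mod 7 = 3, so 3804 days before a Friday is Friday − 3 = Tuesday.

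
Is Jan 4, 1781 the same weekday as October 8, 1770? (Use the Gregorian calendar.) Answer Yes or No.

No

From Oct 8, 1770 to Jan 4, 1781 is 3741 days.
3741 mod 7 = 3, so they are different weekdays.
(Oct 8, 1770 is a Monday; Jan 4, 1781 is a Thursday.)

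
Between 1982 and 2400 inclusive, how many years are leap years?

102

Multiples of 4 in [1982,2400]: 105.
Of those, multiples of 100: 5 (not leap unless ÷400).
Multiples of 400: 2.
Leap years = 105 − 5 + 2 = 102.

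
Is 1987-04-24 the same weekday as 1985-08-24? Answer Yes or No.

From Aug 24, 1985 to Apr 24, 1987 is 608 days.
608 mod 7 = 6, so they are different weekdays.
(Aug 24, 1985 is a Saturday; Apr 24, 1987 is a Friday.)

No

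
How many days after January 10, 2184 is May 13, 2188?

1585

Jan 10, 2184 → Jan 10, 2185: 366 days (Feb 29, 2184 is in that span).
Jan 10, 2185 → Jan 10, 2186: 365 days.
Jan 10, 2186 → Jan 10, 2187: 365 days.
Jan 10, 2187 → Jan 10, 2188: 365 days.
Jan 10, 2188 → Feb 10, 2188: 31 days (January has 31).
Feb 10, 2188 → Mar 10, 2188: 29 days (February has 29).
Mar 10, 2188 → Apr 10, 2188: 31 days (March has 31).
Apr 10, 2188 → May 10, 2188: 30 days (April has 30).
May 10, 2188 → May 13, 2188: 3 days.
Total: 1585 days.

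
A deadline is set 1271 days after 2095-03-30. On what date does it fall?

+366 (one year; includes Feb 29, 2096) → Mar 30, 2096 (905 left).
+365 (one year) → Mar 30, 2097 (540 left).
+365 (one year) → Mar 30, 2098 (175 left).
Mar has 31 days: +2 → Apr 1, 2098 (173 left).
Apr has 30 days: +30 → May 1, 2098 (143 left).
May has 31 days: +31 → Jun 1, 2098 (112 left).
Jun has 30 days: +30 → Jul 1, 2098 (82 left).
Jul has 31 days: +31 → Aug 1, 2098 (51 left).
Aug has 31 days: +31 → Sep 1, 2098 (20 left).
+20 → Sep 21, 2098.

September 21, 2098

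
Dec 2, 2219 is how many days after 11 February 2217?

Feb 11, 2217 → Feb 11, 2218: 365 days.
Feb 11, 2218 → Feb 11, 2219: 365 days.
Feb 11, 2219 → Mar 11, 2219: 28 days (February has 28).
Mar 11, 2219 → Apr 11, 2219: 31 days (March has 31).
Apr 11, 2219 → May 11, 2219: 30 days (April has 30).
May 11, 2219 → Jun 11, 2219: 31 days (May has 31).
Jun 11, 2219 → Jul 11, 2219: 30 days (June has 30).
Jul 11, 2219 → Aug 11, 2219: 31 days (July has 31).
Aug 11, 2219 → Sep 11, 2219: 31 days (August has 31).
Sep 11, 2219 → Oct 11, 2219: 30 days (September has 30).
Oct 11, 2219 → Nov 11, 2219: 31 days (October has 31).
Nov 11, 2219 → Dec 2, 2219: 21 days.
Total: 1024 days.

1024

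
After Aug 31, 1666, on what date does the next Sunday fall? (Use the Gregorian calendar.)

Aug 31, 1666 is a Tuesday.
From Tuesday to the next Sunday is 5 days.
Aug 31, 1666 + 5 = Sep 5, 1666.

September 5, 1666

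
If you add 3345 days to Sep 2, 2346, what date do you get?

October 30, 2355

+365 (one year) → Sep 2, 2347 (2980 left).
+366 (one year; includes Feb 29, 2348) → Sep 2, 2348 (2614 left).
+365 (one year) → Sep 2, 2349 (2249 left).
+365 (one year) → Sep 2, 2350 (1884 left).
+365 (one year) → Sep 2, 2351 (1519 left).
+366 (one year; includes Feb 29, 2352) → Sep 2, 2352 (1153 left).
+365 (one year) → Sep 2, 2353 (788 left).
+365 (one year) → Sep 2, 2354 (423 left).
+365 (one year) → Sep 2, 2355 (58 left).
Sep has 30 days: +29 → Oct 1, 2355 (29 left).
+29 → Oct 30, 2355.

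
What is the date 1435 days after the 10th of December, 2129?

+365 (one year) → Dec 10, 2130 (1070 left).
+365 (one year) → Dec 10, 2131 (705 left).
+366 (one year; includes Feb 29, 2132) → Dec 10, 2132 (339 left).
Dec has 31 days: +22 → Jan 1, 2133 (317 left).
Jan has 31 days: +31 → Feb 1, 2133 (286 left).
Feb has 28 days: +28 → Mar 1, 2133 (258 left).
Mar has 31 days: +31 → Apr 1, 2133 (227 left).
Apr has 30 days: +30 → May 1, 2133 (197 left).
May has 31 days: +31 → Jun 1, 2133 (166 left).
Jun has 30 days: +30 → Jul 1, 2133 (136 left).
Jul has 31 days: +31 → Aug 1, 2133 (105 left).
Aug has 31 days: +31 → Sep 1, 2133 (74 left).
Sep has 30 days: +30 → Oct 1, 2133 (44 left).
Oct has 31 days: +31 → Nov 1, 2133 (13 left).
+13 → Nov 14, 2133.

November 14, 2133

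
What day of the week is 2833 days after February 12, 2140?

Wednesday

First find the weekday of Feb 12, 2140. Doomsday rule: the anchor day for the 2100s is Sunday. For year 40: 40÷12 = 3 r 4, and 4÷4 = 1, so 3+4+1 = 8.
Sunday + 8 ≡ Monday — that's 2140's doomsday.
In February the doomsday date is Feb 29 (2140 is a leap year (divisible by 4)).
Feb 12 is 17 days before Feb 29; 17 mod 7 = 3, so Monday − 3 = Friday.
2833 mod 7 = 5, so 2833 days after a Friday is Friday + 5 = Wednesday.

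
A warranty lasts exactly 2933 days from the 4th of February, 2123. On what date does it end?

+365 (one year) → Feb 4, 2124 (2568 left).
+366 (one year; includes Feb 29, 2124) → Feb 4, 2125 (2202 left).
+365 (one year) → Feb 4, 2126 (1837 left).
+365 (one year) → Feb 4, 2127 (1472 left).
+365 (one year) → Feb 4, 2128 (1107 left).
+366 (one year; includes Feb 29, 2128) → Feb 4, 2129 (741 left).
+365 (one year) → Feb 4, 2130 (376 left).
Feb has 28 days: +25 → Mar 1, 2130 (351 left).
Mar has 31 days: +31 → Apr 1, 2130 (320 left).
Apr has 30 days: +30 → May 1, 2130 (290 left).
May has 31 days: +31 → Jun 1, 2130 (259 left).
Jun has 30 days: +30 → Jul 1, 2130 (229 left).
Jul has 31 days: +31 → Aug 1, 2130 (198 left).
Aug has 31 days: +31 → Sep 1, 2130 (167 left).
Sep has 30 days: +30 → Oct 1, 2130 (137 left).
Oct has 31 days: +31 → Nov 1, 2130 (106 left).
Nov has 30 days: +30 → Dec 1, 2130 (76 left).
Dec has 31 days: +31 → Jan 1, 2131 (45 left).
Jan has 31 days: +31 → Feb 1, 2131 (14 left).
+14 → Feb 15, 2131.

February 15, 2131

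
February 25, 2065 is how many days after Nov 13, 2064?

Nov 13, 2064 → Dec 13, 2064: 30 days (November has 30).
Dec 13, 2064 → Jan 13, 2065: 31 days (December has 31).
Jan 13, 2065 → Feb 13, 2065: 31 days (January has 31).
Feb 13, 2065 → Feb 25, 2065: 12 days.
Total: 104 days.

104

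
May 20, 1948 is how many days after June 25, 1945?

1060

Jun 25, 1945 → Jun 25, 1946: 365 days.
Jun 25, 1946 → Jun 25, 1947: 365 days.
Jun 25, 1947 → Jul 25, 1947: 30 days (June has 30).
Jul 25, 1947 → Aug 25, 1947: 31 days (July has 31).
Aug 25, 1947 → Sep 25, 1947: 31 days (August has 31).
Sep 25, 1947 → Oct 25, 1947: 30 days (September has 30).
Oct 25, 1947 → Nov 25, 1947: 31 days (October has 31).
Nov 25, 1947 → Dec 25, 1947: 30 days (November has 30).
Dec 25, 1947 → Jan 25, 1948: 31 days (December has 31).
Jan 25, 1948 → Feb 25, 1948: 31 days (January has 31).
Feb 25, 1948 → Mar 25, 1948: 29 days (February has 29).
Mar 25, 1948 → Apr 25, 1948: 31 days (March has 31).
Apr 25, 1948 → May 20, 1948: 25 days.
Total: 1060 days.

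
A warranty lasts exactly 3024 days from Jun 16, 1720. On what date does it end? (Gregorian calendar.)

September 26, 1728

+365 (one year) → Jun 16, 1721 (2659 left).
+365 (one year) → Jun 16, 1722 (2294 left).
+365 (one year) → Jun 16, 1723 (1929 left).
+366 (one year; includes Feb 29, 1724) → Jun 16, 1724 (1563 left).
+365 (one year) → Jun 16, 1725 (1198 left).
+365 (one year) → Jun 16, 1726 (833 left).
+365 (one year) → Jun 16, 1727 (468 left).
+366 (one year; includes Feb 29, 1728) → Jun 16, 1728 (102 left).
Jun has 30 days: +15 → Jul 1, 1728 (87 left).
Jul has 31 days: +31 → Aug 1, 1728 (56 left).
Aug has 31 days: +31 → Sep 1, 1728 (25 left).
+25 → Sep 26, 1728.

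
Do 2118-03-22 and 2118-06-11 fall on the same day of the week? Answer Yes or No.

No

From Mar 22, 2118 to Jun 11, 2118 is 81 days.
81 mod 7 = 4, so they are different weekdays.
(Mar 22, 2118 is a Tuesday; Jun 11, 2118 is a Saturday.)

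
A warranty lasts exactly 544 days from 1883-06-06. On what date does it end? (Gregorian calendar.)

+366 (one year; includes Feb 29, 1884) → Jun 6, 1884 (178 left).
Jun has 30 days: +25 → Jul 1, 1884 (153 left).
Jul has 31 days: +31 → Aug 1, 1884 (122 left).
Aug has 31 days: +31 → Sep 1, 1884 (91 left).
Sep has 30 days: +30 → Oct 1, 1884 (61 left).
Oct has 31 days: +31 → Nov 1, 1884 (30 left).
Nov has 30 days: +30 → Dec 1, 1884 (0 left).

December 1, 1884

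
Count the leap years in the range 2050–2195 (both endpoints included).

Multiples of 4 in [2050,2195]: 36.
Of those, multiples of 100: 1 (not leap unless ÷400).
Multiples of 400: 0.
Leap years = 36 − 1 + 0 = 35.

35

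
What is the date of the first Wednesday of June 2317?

June 1, 2317 is a Friday.
The first Wednesday is therefore June 6 (5 days later).

June 6, 2317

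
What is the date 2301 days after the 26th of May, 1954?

September 12, 1960

+365 (one year) → May 26, 1955 (1936 left).
+366 (one year; includes Feb 29, 1956) → May 26, 1956 (1570 left).
+365 (one year) → May 26, 1957 (1205 left).
+365 (one year) → May 26, 1958 (840 left).
+365 (one year) → May 26, 1959 (475 left).
+366 (one year; includes Feb 29, 1960) → May 26, 1960 (109 left).
May has 31 days: +6 → Jun 1, 1960 (103 left).
Jun has 30 days: +30 → Jul 1, 1960 (73 left).
Jul has 31 days: +31 → Aug 1, 1960 (42 left).
Aug has 31 days: +31 → Sep 1, 1960 (11 left).
+11 → Sep 12, 1960.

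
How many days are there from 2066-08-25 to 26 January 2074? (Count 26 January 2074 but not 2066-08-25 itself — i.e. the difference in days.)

Aug 25, 2066 → Aug 25, 2067: 365 days.
Aug 25, 2067 → Aug 25, 2068: 366 days (Feb 29, 2068 is in that span).
Aug 25, 2068 → Aug 25, 2069: 365 days.
Aug 25, 2069 → Aug 25, 2070: 365 days.
Aug 25, 2070 → Aug 25, 2071: 365 days.
Aug 25, 2071 → Aug 25, 2072: 366 days (Feb 29, 2072 is in that span).
Aug 25, 2072 → Aug 25, 2073: 365 days.
Aug 25, 2073 → Sep 25, 2073: 31 days (August has 31).
Sep 25, 2073 → Oct 25, 2073: 30 days (September has 30).
Oct 25, 2073 → Nov 25, 2073: 31 days (October has 31).
Nov 25, 2073 → Dec 25, 2073: 30 days (November has 30).
Dec 25, 2073 → Jan 25, 2074: 31 days (December has 31).
Jan 25, 2074 → Jan 26, 2074: 1 days.
Total: 2711 days.

2711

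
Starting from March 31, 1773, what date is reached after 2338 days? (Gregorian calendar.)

+365 (one year) → Mar 31, 1774 (1973 left).
+365 (one year) → Mar 31, 1775 (1608 left).
+366 (one year; includes Feb 29, 1776) → Mar 31, 1776 (1242 left).
+365 (one year) → Mar 31, 1777 (877 left).
+365 (one year) → Mar 31, 1778 (512 left).
+365 (one year) → Mar 31, 1779 (147 left).
Mar has 31 days: +1 → Apr 1, 1779 (146 left).
Apr has 30 days: +30 → May 1, 1779 (116 left).
May has 31 days: +31 → Jun 1, 1779 (85 left).
Jun has 30 days: +30 → Jul 1, 1779 (55 left).
Jul has 31 days: +31 → Aug 1, 1779 (24 left).
+24 → Aug 25, 1779.

August 25, 1779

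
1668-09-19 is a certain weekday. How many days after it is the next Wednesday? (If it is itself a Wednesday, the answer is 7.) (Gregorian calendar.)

Sep 19, 1668 is a Wednesday.
From Wednesday to the next Wednesday is 7 days.

7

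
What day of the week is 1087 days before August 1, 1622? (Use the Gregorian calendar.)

First find the weekday of Aug 1, 1622. Doomsday rule: the anchor day for the 1600s is Tuesday. For year 22: 22÷12 = 1 r 10, and 10÷4 = 2, so 1+10+2 = 13.
Tuesday + 13 ≡ Monday — that's 1622's doomsday.
In August the doomsday date is Aug 8.
Aug 1 is 7 days before Aug 8; 7 mod 7 = 0, so Monday − 0 = Monday.
1087 mod 7 = 2, so 1087 days before a Monday is Monday − 2 = Saturday.

Saturday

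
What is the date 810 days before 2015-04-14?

January 24, 2013

−365 (one year) → Apr 14, 2014 (445 left).
−365 (one year) → Apr 14, 2013 (80 left).
−14 → Mar 31, 2013 (end of Mar, 31 days; 66 left).
−31 → Feb 28, 2013 (end of Feb, 28 days; 35 left).
−28 → Jan 31, 2013 (end of Jan, 31 days; 7 left).
−7 → Jan 24, 2013.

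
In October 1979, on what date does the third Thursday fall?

October 1, 1979 is a Monday.
The first Thursday is therefore October 4 (3 days later).
The third Thursday is 4 + 2×7 = October 18.

October 18, 1979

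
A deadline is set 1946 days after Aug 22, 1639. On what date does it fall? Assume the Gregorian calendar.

December 19, 1644

+366 (one year; includes Feb 29, 1640) → Aug 22, 1640 (1580 left).
+365 (one year) → Aug 22, 1641 (1215 left).
+365 (one year) → Aug 22, 1642 (850 left).
+365 (one year) → Aug 22, 1643 (485 left).
+366 (one year; includes Feb 29, 1644) → Aug 22, 1644 (119 left).
Aug has 31 days: +10 → Sep 1, 1644 (109 left).
Sep has 30 days: +30 → Oct 1, 1644 (79 left).
Oct has 31 days: +31 → Nov 1, 1644 (48 left).
Nov has 30 days: +30 → Dec 1, 1644 (18 left).
+18 → Dec 19, 1644.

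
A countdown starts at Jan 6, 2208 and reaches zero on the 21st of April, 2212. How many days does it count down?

1567

Jan 6, 2208 → Jan 6, 2209: 366 days (Feb 29, 2208 is in that span).
Jan 6, 2209 → Jan 6, 2210: 365 days.
Jan 6, 2210 → Jan 6, 2211: 365 days.
Jan 6, 2211 → Jan 6, 2212: 365 days.
Jan 6, 2212 → Feb 6, 2212: 31 days (January has 31).
Feb 6, 2212 → Mar 6, 2212: 29 days (February has 29).
Mar 6, 2212 → Apr 6, 2212: 31 days (March has 31).
Apr 6, 2212 → Apr 21, 2212: 15 days.
Total: 1567 days.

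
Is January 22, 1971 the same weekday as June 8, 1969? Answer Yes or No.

No

From Jun 8, 1969 to Jan 22, 1971 is 593 days.
593 mod 7 = 5, so they are different weekdays.
(Jun 8, 1969 is a Sunday; Jan 22, 1971 is a Friday.)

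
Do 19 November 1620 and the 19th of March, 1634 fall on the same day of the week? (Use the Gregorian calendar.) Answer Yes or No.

From Nov 19, 1620 to Mar 19, 1634 is 4868 days.
4868 mod 7 = 3, so they are different weekdays.
(Nov 19, 1620 is a Thursday; Mar 19, 1634 is a Sunday.)

No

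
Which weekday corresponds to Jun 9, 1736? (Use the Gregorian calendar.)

Saturday

Doomsday rule: the anchor day for the 1700s is Sunday. For year 36: 36÷12 = 3 r 0, and 0÷4 = 0, so 3+0+0 = 3.
Sunday + 3 ≡ Wednesday — that's 1736's doomsday.
In June the doomsday date is Jun 6.
Jun 9 is 3 days after Jun 6; 3 mod 7 = 3, so Wednesday + 3 = Saturday.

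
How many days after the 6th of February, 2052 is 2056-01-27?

Feb 6, 2052 → Feb 6, 2053: 366 days (Feb 29, 2052 is in that span).
Feb 6, 2053 → Feb 6, 2054: 365 days.
Feb 6, 2054 → Feb 6, 2055: 365 days.
Feb 6, 2055 → Mar 6, 2055: 28 days (February has 28).
Mar 6, 2055 → Apr 6, 2055: 31 days (March has 31).
Apr 6, 2055 → May 6, 2055: 30 days (April has 30).
May 6, 2055 → Jun 6, 2055: 31 days (May has 31).
Jun 6, 2055 → Jul 6, 2055: 30 days (June has 30).
Jul 6, 2055 → Aug 6, 2055: 31 days (July has 31).
Aug 6, 2055 → Sep 6, 2055: 31 days (August has 31).
Sep 6, 2055 → Oct 6, 2055: 30 days (September has 30).
Oct 6, 2055 → Nov 6, 2055: 31 days (October has 31).
Nov 6, 2055 → Dec 6, 2055: 30 days (November has 30).
Dec 6, 2055 → Jan 6, 2056: 31 days (December has 31).
Jan 6, 2056 → Jan 27, 2056: 21 days.
Total: 1451 days.

1451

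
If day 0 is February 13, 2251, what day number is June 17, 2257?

2316

Feb 13, 2251 → Feb 13, 2252: 365 days.
Feb 13, 2252 → Feb 13, 2253: 366 days (Feb 29, 2252 is in that span).
Feb 13, 2253 → Feb 13, 2254: 365 days.
Feb 13, 2254 → Feb 13, 2255: 365 days.
Feb 13, 2255 → Feb 13, 2256: 365 days.
Feb 13, 2256 → Feb 13, 2257: 366 days (Feb 29, 2256 is in that span).
Feb 13, 2257 → Mar 13, 2257: 28 days (February has 28).
Mar 13, 2257 → Apr 13, 2257: 31 days (March has 31).
Apr 13, 2257 → May 13, 2257: 30 days (April has 30).
May 13, 2257 → Jun 13, 2257: 31 days (May has 31).
Jun 13, 2257 → Jun 17, 2257: 4 days.
Total: 2316 days.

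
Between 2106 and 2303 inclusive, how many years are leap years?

Multiples of 4 in [2106,2303]: 49.
Of those, multiples of 100: 2 (not leap unless ÷400).
Multiples of 400: 0.
Leap years = 49 − 2 + 0 = 47.

47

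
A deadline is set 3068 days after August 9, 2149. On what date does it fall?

January 2, 2158

+365 (one year) → Aug 9, 2150 (2703 left).
+365 (one year) → Aug 9, 2151 (2338 left).
+366 (one year; includes Feb 29, 2152) → Aug 9, 2152 (1972 left).
+365 (one year) → Aug 9, 2153 (1607 left).
+365 (one year) → Aug 9, 2154 (1242 left).
+365 (one year) → Aug 9, 2155 (877 left).
+366 (one year; includes Feb 29, 2156) → Aug 9, 2156 (511 left).
+365 (one year) → Aug 9, 2157 (146 left).
Aug has 31 days: +23 → Sep 1, 2157 (123 left).
Sep has 30 days: +30 → Oct 1, 2157 (93 left).
Oct has 31 days: +31 → Nov 1, 2157 (62 left).
Nov has 30 days: +30 → Dec 1, 2157 (32 left).
Dec has 31 days: +31 → Jan 1, 2158 (1 left).
+1 → Jan 2, 2158.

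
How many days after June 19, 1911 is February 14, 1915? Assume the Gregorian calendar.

Jun 19, 1911 → Jun 19, 1912: 366 days (Feb 29, 1912 is in that span).
Jun 19, 1912 → Jun 19, 1913: 365 days.
Jun 19, 1913 → Jun 19, 1914: 365 days.
Jun 19, 1914 → Jul 19, 1914: 30 days (June has 30).
Jul 19, 1914 → Aug 19, 1914: 31 days (July has 31).
Aug 19, 1914 → Sep 19, 1914: 31 days (August has 31).
Sep 19, 1914 → Oct 19, 1914: 30 days (September has 30).
Oct 19, 1914 → Nov 19, 1914: 31 days (October has 31).
Nov 19, 1914 → Dec 19, 1914: 30 days (November has 30).
Dec 19, 1914 → Jan 19, 1915: 31 days (December has 31).
Jan 19, 1915 → Feb 14, 1915: 26 days.
Total: 1336 days.

1336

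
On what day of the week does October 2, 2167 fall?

Doomsday rule: the anchor day for the 2100s is Sunday. For year 67: 67÷12 = 5 r 7, and 7÷4 = 1, so 5+7+1 = 13.
Sunday + 13 ≡ Saturday — that's 2167's doomsday.
In October the doomsday date is Oct 10.
Oct 2 is 8 days before Oct 10; 8 mod 7 = 1, so Saturday − 1 = Friday.

Friday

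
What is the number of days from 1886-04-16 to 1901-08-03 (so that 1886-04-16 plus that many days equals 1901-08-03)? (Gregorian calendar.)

5587

Apr 16, 1886 → Apr 16, 1887: 365 days.
Apr 16, 1887 → Apr 16, 1888: 366 days (Feb 29, 1888 is in that span).
Apr 16, 1888 → Apr 16, 1889: 365 days.
Apr 16, 1889 → Apr 16, 1890: 365 days.
Apr 16, 1890 → Apr 16, 1891: 365 days.
Apr 16, 1891 → Apr 16, 1892: 366 days (Feb 29, 1892 is in that span).
Apr 16, 1892 → Apr 16, 1893: 365 days.
Apr 16, 1893 → Apr 16, 1894: 365 days.
Apr 16, 1894 → Apr 16, 1895: 365 days.
Apr 16, 1895 → Apr 16, 1896: 366 days (Feb 29, 1896 is in that span).
Apr 16, 1896 → Apr 16, 1897: 365 days.
Apr 16, 1897 → Apr 16, 1898: 365 days.
Apr 16, 1898 → Apr 16, 1899: 365 days.
Apr 16, 1899 → Apr 16, 1900: 365 days.
Apr 16, 1900 → Apr 16, 1901: 365 days.
Apr 16, 1901 → May 16, 1901: 30 days (April has 30).
May 16, 1901 → Jun 16, 1901: 31 days (May has 31).
Jun 16, 1901 → Jul 16, 1901: 30 days (June has 30).
Jul 16, 1901 → Aug 3, 1901: 18 days.
Total: 5587 days.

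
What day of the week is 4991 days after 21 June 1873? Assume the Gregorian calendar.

Saturday

First find the weekday of Jun 21, 1873. Doomsday rule: the anchor day for the 1800s is Friday. For year 73: 73÷12 = 6 r 1, and 1÷4 = 0, so 6+1+0 = 7.
Friday + 7 ≡ Friday — that's 1873's doomsday.
In June the doomsday date is Jun 6.
Jun 21 is 15 days after Jun 6; 15 mod 7 = 1, so Friday + 1 = Saturday.
4991 mod 7 = 0, so 4991 days after a Saturday is Saturday + 0 = Saturday.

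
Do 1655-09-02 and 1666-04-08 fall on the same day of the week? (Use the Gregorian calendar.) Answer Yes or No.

Yes

From Sep 2, 1655 to Apr 8, 1666 is 3871 days.
3871 mod 7 = 0, so they are the same weekday.
(Sep 2, 1655 is a Thursday; Apr 8, 1666 is a Thursday.)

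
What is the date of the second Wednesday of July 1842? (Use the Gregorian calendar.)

July 1, 1842 is a Friday.
The first Wednesday is therefore July 6 (5 days later).
The second Wednesday is 6 + 1×7 = July 13.

July 13, 1842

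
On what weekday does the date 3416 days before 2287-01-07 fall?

Jan 7, 2287 is a Friday.
3416 mod 7 = 0, so 3416 days before a Friday is Friday − 0 = Friday.

Friday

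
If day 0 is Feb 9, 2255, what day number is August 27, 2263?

3121

Feb 9, 2255 → Feb 9, 2256: 365 days.
Feb 9, 2256 → Feb 9, 2257: 366 days (Feb 29, 2256 is in that span).
Feb 9, 2257 → Feb 9, 2258: 365 days.
Feb 9, 2258 → Feb 9, 2259: 365 days.
Feb 9, 2259 → Feb 9, 2260: 365 days.
Feb 9, 2260 → Feb 9, 2261: 366 days (Feb 29, 2260 is in that span).
Feb 9, 2261 → Feb 9, 2262: 365 days.
Feb 9, 2262 → Feb 9, 2263: 365 days.
Feb 9, 2263 → Mar 9, 2263: 28 days (February has 28).
Mar 9, 2263 → Apr 9, 2263: 31 days (March has 31).
Apr 9, 2263 → May 9, 2263: 30 days (April has 30).
May 9, 2263 → Jun 9, 2263: 31 days (May has 31).
Jun 9, 2263 → Jul 9, 2263: 30 days (June has 30).
Jul 9, 2263 → Aug 9, 2263: 31 days (July has 31).
Aug 9, 2263 → Aug 27, 2263: 18 days.
Total: 3121 days.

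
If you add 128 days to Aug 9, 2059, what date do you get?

December 15, 2059

Aug has 31 days: +23 → Sep 1, 2059 (105 left).
Sep has 30 days: +30 → Oct 1, 2059 (75 left).
Oct has 31 days: +31 → Nov 1, 2059 (44 left).
Nov has 30 days: +30 → Dec 1, 2059 (14 left).
+14 → Dec 15, 2059.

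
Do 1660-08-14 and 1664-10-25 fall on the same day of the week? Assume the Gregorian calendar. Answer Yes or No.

From Aug 14, 1660 to Oct 25, 1664 is 1533 days.
1533 mod 7 = 0, so they are the same weekday.
(Aug 14, 1660 is a Saturday; Oct 25, 1664 is a Saturday.)

Yes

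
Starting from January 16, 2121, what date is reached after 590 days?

+365 (one year) → Jan 16, 2122 (225 left).
Jan has 31 days: +16 → Feb 1, 2122 (209 left).
Feb has 28 days: +28 → Mar 1, 2122 (181 left).
Mar has 31 days: +31 → Apr 1, 2122 (150 left).
Apr has 30 days: +30 → May 1, 2122 (120 left).
May has 31 days: +31 → Jun 1, 2122 (89 left).
Jun has 30 days: +30 → Jul 1, 2122 (59 left).
Jul has 31 days: +31 → Aug 1, 2122 (28 left).
+28 → Aug 29, 2122.

August 29, 2122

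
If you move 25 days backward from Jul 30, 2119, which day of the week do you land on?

Jul 30, 2119 is a Sunday.
25 mod 7 = 4, so 25 days before a Sunday is Sunday − 4 = Wednesday.

Wednesday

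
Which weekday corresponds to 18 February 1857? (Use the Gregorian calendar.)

Doomsday rule: the anchor day for the 1800s is Friday. For year 57: 57÷12 = 4 r 9, and 9÷4 = 2, so 4+9+2 = 15.
Friday + 15 ≡ Saturday — that's 1857's doomsday.
In February the doomsday date is Feb 28 (1857 is not a leap year).
Feb 18 is 10 days before Feb 28; 10 mod 7 = 3, so Saturday − 3 = Wednesday.

Wednesday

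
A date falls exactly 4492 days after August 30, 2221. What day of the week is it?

Tuesday

Aug 30, 2221 is a Thursday.
4492 mod 7 = 5, so 4492 days after a Thursday is Thursday + 5 = Tuesday.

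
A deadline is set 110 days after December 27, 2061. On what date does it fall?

Dec has 31 days: +5 → Jan 1, 2062 (105 left).
Jan has 31 days: +31 → Feb 1, 2062 (74 left).
Feb has 28 days: +28 → Mar 1, 2062 (46 left).
Mar has 31 days: +31 → Apr 1, 2062 (15 left).
+15 → Apr 16, 2062.

April 16, 2062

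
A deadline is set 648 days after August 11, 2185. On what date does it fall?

+365 (one year) → Aug 11, 2186 (283 left).
Aug has 31 days: +21 → Sep 1, 2186 (262 left).
Sep has 30 days: +30 → Oct 1, 2186 (232 left).
Oct has 31 days: +31 → Nov 1, 2186 (201 left).
Nov has 30 days: +30 → Dec 1, 2186 (171 left).
Dec has 31 days: +31 → Jan 1, 2187 (140 left).
Jan has 31 days: +31 → Feb 1, 2187 (109 left).
Feb has 28 days: +28 → Mar 1, 2187 (81 left).
Mar has 31 days: +31 → Apr 1, 2187 (50 left).
Apr has 30 days: +30 → May 1, 2187 (20 left).
+20 → May 21, 2187.

May 21, 2187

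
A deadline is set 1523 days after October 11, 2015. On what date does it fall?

December 12, 2019

+366 (one year; includes Feb 29, 2016) → Oct 11, 2016 (1157 left).
+365 (one year) → Oct 11, 2017 (792 left).
+365 (one year) → Oct 11, 2018 (427 left).
+365 (one year) → Oct 11, 2019 (62 left).
Oct has 31 days: +21 → Nov 1, 2019 (41 left).
Nov has 30 days: +30 → Dec 1, 2019 (11 left).
+11 → Dec 12, 2019.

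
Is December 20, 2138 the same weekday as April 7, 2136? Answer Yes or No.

Yes

From Apr 7, 2136 to Dec 20, 2138 is 987 days.
987 mod 7 = 0, so they are the same weekday.
(Apr 7, 2136 is a Saturday; Dec 20, 2138 is a Saturday.)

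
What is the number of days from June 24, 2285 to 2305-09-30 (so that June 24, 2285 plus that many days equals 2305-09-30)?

Jun 24, 2285 → Jun 24, 2286: 365 days.
Jun 24, 2286 → Jun 24, 2287: 365 days.
Jun 24, 2287 → Jun 24, 2288: 366 days (Feb 29, 2288 is in that span).
Jun 24, 2288 → Jun 24, 2289: 365 days.
Jun 24, 2289 → Jun 24, 2290: 365 days.
Jun 24, 2290 → Jun 24, 2291: 365 days.
Jun 24, 2291 → Jun 24, 2292: 366 days (Feb 29, 2292 is in that span).
Jun 24, 2292 → Jun 24, 2293: 365 days.
Jun 24, 2293 → Jun 24, 2294: 365 days.
Jun 24, 2294 → Jun 24, 2295: 365 days.
Jun 24, 2295 → Jun 24, 2296: 366 days (Feb 29, 2296 is in that span).
Jun 24, 2296 → Jun 24, 2297: 365 days.
Jun 24, 2297 → Jun 24, 2298: 365 days.
Jun 24, 2298 → Jun 24, 2299: 365 days.
Jun 24, 2299 → Jun 24, 2300: 365 days.
Jun 24, 2300 → Jun 24, 2301: 365 days.
Jun 24, 2301 → Jun 24, 2302: 365 days.
Jun 24, 2302 → Jun 24, 2303: 365 days.
Jun 24, 2303 → Jun 24, 2304: 366 days (Feb 29, 2304 is in that span).
Jun 24, 2304 → Jun 24, 2305: 365 days.
Jun 24, 2305 → Jul 24, 2305: 30 days (June has 30).
Jul 24, 2305 → Aug 24, 2305: 31 days (July has 31).
Aug 24, 2305 → Sep 24, 2305: 31 days (August has 31).
Sep 24, 2305 → Sep 30, 2305: 6 days.
Total: 7402 days.

7402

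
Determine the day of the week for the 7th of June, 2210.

January 1, 2210 is a Monday.
Jan 1, 2210 → Feb 1, 2210: 31 days (January has 31).
Feb 1, 2210 → Mar 1, 2210: 28 days (February has 28).
Mar 1, 2210 → Apr 1, 2210: 31 days (March has 31).
Apr 1, 2210 → May 1, 2210: 30 days (April has 30).
May 1, 2210 → Jun 1, 2210: 31 days (May has 31).
Jun 1, 2210 → Jun 7, 2210: 6 days.
Total: 157 days.
157 mod 7 = 3, so Monday + 3 = Thursday.

Thursday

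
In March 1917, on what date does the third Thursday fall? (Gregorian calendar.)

March 1, 1917 is a Thursday.
The first Thursday is therefore March 1 (same day).
The third Thursday is 1 + 2×7 = March 15.

March 15, 1917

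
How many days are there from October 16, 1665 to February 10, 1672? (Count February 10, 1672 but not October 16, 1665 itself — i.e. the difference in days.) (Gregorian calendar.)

Oct 16, 1665 → Oct 16, 1666: 365 days.
Oct 16, 1666 → Oct 16, 1667: 365 days.
Oct 16, 1667 → Oct 16, 1668: 366 days (Feb 29, 1668 is in that span).
Oct 16, 1668 → Oct 16, 1669: 365 days.
Oct 16, 1669 → Oct 16, 1670: 365 days.
Oct 16, 1670 → Oct 16, 1671: 365 days.
Oct 16, 1671 → Nov 16, 1671: 31 days (October has 31).
Nov 16, 1671 → Dec 16, 1671: 30 days (November has 30).
Dec 16, 1671 → Jan 16, 1672: 31 days (December has 31).
Jan 16, 1672 → Feb 10, 1672: 25 days.
Total: 2308 days.

2308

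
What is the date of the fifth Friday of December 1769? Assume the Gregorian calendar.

December 29, 1769

December 1, 1769 is a Friday.
The first Friday is therefore December 1 (same day).
The fifth Friday is 1 + 4×7 = December 29.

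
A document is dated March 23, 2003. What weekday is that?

Sunday

Doomsday rule: the anchor day for the 2000s is Tuesday. For year 03: 3÷12 = 0 r 3, and 3÷4 = 0, so 0+3+0 = 3.
Tuesday + 3 ≡ Friday — that's 2003's doomsday.
In March the doomsday date is Mar 14.
Mar 23 is 9 days after Mar 14; 9 mod 7 = 2, so Friday + 2 = Sunday.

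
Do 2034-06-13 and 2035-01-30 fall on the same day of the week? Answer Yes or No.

From Jun 13, 2034 to Jan 30, 2035 is 231 days.
231 mod 7 = 0, so they are the same weekday.
(Jun 13, 2034 is a Tuesday; Jan 30, 2035 is a Tuesday.)

Yes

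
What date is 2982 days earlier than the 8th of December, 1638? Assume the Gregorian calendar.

October 9, 1630

−365 (one year) → Dec 8, 1637 (2617 left).
−365 (one year) → Dec 8, 1636 (2252 left).
−366 (one year; includes Feb 29, 1636) → Dec 8, 1635 (1886 left).
−365 (one year) → Dec 8, 1634 (1521 left).
−365 (one year) → Dec 8, 1633 (1156 left).
−365 (one year) → Dec 8, 1632 (791 left).
−366 (one year; includes Feb 29, 1632) → Dec 8, 1631 (425 left).
−365 (one year) → Dec 8, 1630 (60 left).
−8 → Nov 30, 1630 (end of Nov, 30 days; 52 left).
−30 → Oct 31, 1630 (end of Oct, 31 days; 22 left).
−22 → Oct 9, 1630.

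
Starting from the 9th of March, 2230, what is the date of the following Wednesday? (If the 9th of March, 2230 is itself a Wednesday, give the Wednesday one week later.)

March 10, 2230

Mar 9, 2230 is a Tuesday.
From Tuesday to the next Wednesday is 1 day.
Mar 9, 2230 + 1 = Mar 10, 2230.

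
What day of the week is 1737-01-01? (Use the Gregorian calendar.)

Tuesday

Doomsday rule: the anchor day for the 1700s is Sunday. For year 37: 37÷12 = 3 r 1, and 1÷4 = 0, so 3+1+0 = 4.
Sunday + 4 ≡ Thursday — that's 1737's doomsday.
In January the doomsday date is Jan 3 (1737 is not a leap year).
Jan 1 is 2 days before Jan 3; 2 mod 7 = 2, so Thursday − 2 = Tuesday.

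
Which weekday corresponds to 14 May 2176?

Tuesday

Doomsday rule: the anchor day for the 2100s is Sunday. For year 76: 76÷12 = 6 r 4, and 4÷4 = 1, so 6+4+1 = 11.
Sunday + 11 ≡ Thursday — that's 2176's doomsday.
In May the doomsday date is May 9.
May 14 is 5 days after May 9; 5 mod 7 = 5, so Thursday + 5 = Tuesday.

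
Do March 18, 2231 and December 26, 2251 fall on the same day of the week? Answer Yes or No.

Yes

From Mar 18, 2231 to Dec 26, 2251 is 7588 days.
7588 mod 7 = 0, so they are the same weekday.
(Mar 18, 2231 is a Friday; Dec 26, 2251 is a Friday.)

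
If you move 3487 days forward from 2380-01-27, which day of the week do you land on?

First find the weekday of Jan 27, 2380. Doomsday rule: the anchor day for the 2300s is Wednesday. For year 80: 80÷12 = 6 r 8, and 8÷4 = 2, so 6+8+2 = 16.
Wednesday + 16 ≡ Friday — that's 2380's doomsday.
In January the doomsday date is Jan 4 (2380 is a leap year (divisible by 4)).
Jan 27 is 23 days after Jan 4; 23 mod 7 = 2, so Friday + 2 = Sunday.
3487 mod 7 = 1, so 3487 days after a Sunday is Sunday + 1 = Monday.

Monday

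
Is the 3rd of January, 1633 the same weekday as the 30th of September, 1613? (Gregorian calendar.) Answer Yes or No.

Yes

From Sep 30, 1613 to Jan 3, 1633 is 7035 days.
7035 mod 7 = 0, so they are the same weekday.
(Sep 30, 1613 is a Monday; Jan 3, 1633 is a Monday.)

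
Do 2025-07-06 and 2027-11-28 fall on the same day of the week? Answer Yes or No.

From Jul 6, 2025 to Nov 28, 2027 is 875 days.
875 mod 7 = 0, so they are the same weekday.
(Jul 6, 2025 is a Sunday; Nov 28, 2027 is a Sunday.)

Yes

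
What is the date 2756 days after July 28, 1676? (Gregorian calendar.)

February 13, 1684

+365 (one year) → Jul 28, 1677 (2391 left).
+365 (one year) → Jul 28, 1678 (2026 left).
+365 (one year) → Jul 28, 1679 (1661 left).
+366 (one year; includes Feb 29, 1680) → Jul 28, 1680 (1295 left).
+365 (one year) → Jul 28, 1681 (930 left).
+365 (one year) → Jul 28, 1682 (565 left).
+365 (one year) → Jul 28, 1683 (200 left).
Jul has 31 days: +4 → Aug 1, 1683 (196 left).
Aug has 31 days: +31 → Sep 1, 1683 (165 left).
Sep has 30 days: +30 → Oct 1, 1683 (135 left).
Oct has 31 days: +31 → Nov 1, 1683 (104 left).
Nov has 30 days: +30 → Dec 1, 1683 (74 left).
Dec has 31 days: +31 → Jan 1, 1684 (43 left).
Jan has 31 days: +31 → Feb 1, 1684 (12 left).
+12 → Feb 13, 1684.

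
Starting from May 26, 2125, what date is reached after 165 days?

November 7, 2125

May has 31 days: +6 → Jun 1, 2125 (159 left).
Jun has 30 days: +30 → Jul 1, 2125 (129 left).
Jul has 31 days: +31 → Aug 1, 2125 (98 left).
Aug has 31 days: +31 → Sep 1, 2125 (67 left).
Sep has 30 days: +30 → Oct 1, 2125 (37 left).
Oct has 31 days: +31 → Nov 1, 2125 (6 left).
+6 → Nov 7, 2125.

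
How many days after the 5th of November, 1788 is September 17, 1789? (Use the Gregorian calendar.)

316

Nov 5, 1788 → Dec 5, 1788: 30 days (November has 30).
Dec 5, 1788 → Jan 5, 1789: 31 days (December has 31).
Jan 5, 1789 → Feb 5, 1789: 31 days (January has 31).
Feb 5, 1789 → Mar 5, 1789: 28 days (February has 28).
Mar 5, 1789 → Apr 5, 1789: 31 days (March has 31).
Apr 5, 1789 → May 5, 1789: 30 days (April has 30).
May 5, 1789 → Jun 5, 1789: 31 days (May has 31).
Jun 5, 1789 → Jul 5, 1789: 30 days (June has 30).
Jul 5, 1789 → Aug 5, 1789: 31 days (July has 31).
Aug 5, 1789 → Sep 5, 1789: 31 days (August has 31).
Sep 5, 1789 → Sep 17, 1789: 12 days.
Total: 316 days.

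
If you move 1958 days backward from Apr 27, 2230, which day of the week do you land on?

Thursday

Apr 27, 2230 is a Tuesday.
1958 mod 7 = 5, so 1958 days before a Tuesday is Tuesday − 5 = Thursday.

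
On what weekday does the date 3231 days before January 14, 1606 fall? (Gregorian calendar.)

Tuesday

Jan 14, 1606 is a Saturday.
3231 mod 7 = 4, so 3231 days before a Saturday is Saturday − 4 = Tuesday.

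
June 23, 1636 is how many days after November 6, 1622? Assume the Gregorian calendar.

Nov 6, 1622 → Nov 6, 1623: 365 days.
Nov 6, 1623 → Nov 6, 1624: 366 days (Feb 29, 1624 is in that span).
Nov 6, 1624 → Nov 6, 1625: 365 days.
Nov 6, 1625 → Nov 6, 1626: 365 days.
Nov 6, 1626 → Nov 6, 1627: 365 days.
Nov 6, 1627 → Nov 6, 1628: 366 days (Feb 29, 1628 is in that span).
Nov 6, 1628 → Nov 6, 1629: 365 days.
Nov 6, 1629 → Nov 6, 1630: 365 days.
Nov 6, 1630 → Nov 6, 1631: 365 days.
Nov 6, 1631 → Nov 6, 1632: 366 days (Feb 29, 1632 is in that span).
Nov 6, 1632 → Nov 6, 1633: 365 days.
Nov 6, 1633 → Nov 6, 1634: 365 days.
Nov 6, 1634 → Nov 6, 1635: 365 days.
Nov 6, 1635 → Dec 6, 1635: 30 days (November has 30).
Dec 6, 1635 → Jan 6, 1636: 31 days (December has 31).
Jan 6, 1636 → Feb 6, 1636: 31 days (January has 31).
Feb 6, 1636 → Mar 6, 1636: 29 days (February has 29).
Mar 6, 1636 → Apr 6, 1636: 31 days (March has 31).
Apr 6, 1636 → May 6, 1636: 30 days (April has 30).
May 6, 1636 → Jun 6, 1636: 31 days (May has 31).
Jun 6, 1636 → Jun 23, 1636: 17 days.
Total: 4978 days.

4978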